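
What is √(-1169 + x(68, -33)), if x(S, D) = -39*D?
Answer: √118 ≈ 10.863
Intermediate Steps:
√(-1169 + x(68, -33)) = √(-1169 - 39*(-33)) = √(-1169 + 1287) = √118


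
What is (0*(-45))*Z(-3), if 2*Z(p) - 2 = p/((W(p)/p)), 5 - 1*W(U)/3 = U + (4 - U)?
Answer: 0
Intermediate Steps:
W(U) = 3 (W(U) = 15 - 3*(U + (4 - U)) = 15 - 3*4 = 15 - 12 = 3)
Z(p) = 1 + p**2/6 (Z(p) = 1 + (p/((3/p)))/2 = 1 + (p*(p/3))/2 = 1 + (p**2/3)/2 = 1 + p**2/6)
(0*(-45))*Z(-3) = (0*(-45))*(1 + (1/6)*(-3)**2) = 0*(1 + (1/6)*9) = 0*(1 + 3/2) = 0*(5/2) = 0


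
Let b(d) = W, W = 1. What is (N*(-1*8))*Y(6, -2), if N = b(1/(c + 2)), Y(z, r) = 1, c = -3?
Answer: -8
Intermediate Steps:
b(d) = 1
N = 1
(N*(-1*8))*Y(6, -2) = (1*(-1*8))*1 = (1*(-8))*1 = -8*1 = -8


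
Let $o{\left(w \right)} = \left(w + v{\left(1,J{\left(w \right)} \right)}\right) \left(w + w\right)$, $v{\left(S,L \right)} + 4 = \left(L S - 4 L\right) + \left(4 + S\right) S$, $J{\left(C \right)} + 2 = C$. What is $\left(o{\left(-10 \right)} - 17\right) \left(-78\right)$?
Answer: $43446$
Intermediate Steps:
$J{\left(C \right)} = -2 + C$
$v{\left(S,L \right)} = -4 - 4 L + L S + S \left(4 + S\right)$ ($v{\left(S,L \right)} = -4 + \left(\left(L S - 4 L\right) + \left(4 + S\right) S\right) = -4 + \left(\left(- 4 L + L S\right) + S \left(4 + S\right)\right) = -4 + \left(- 4 L + L S + S \left(4 + S\right)\right) = -4 - 4 L + L S + S \left(4 + S\right)$)
$o{\left(w \right)} = 2 w \left(7 - 2 w\right)$ ($o{\left(w \right)} = \left(w + \left(-4 + 1^{2} - 4 \left(-2 + w\right) + 4 \cdot 1 + \left(-2 + w\right) 1\right)\right) \left(w + w\right) = \left(w + \left(-4 + 1 - \left(-8 + 4 w\right) + 4 + \left(-2 + w\right)\right)\right) 2 w = \left(w - \left(-7 + 3 w\right)\right) 2 w = \left(7 - 2 w\right) 2 w = 2 w \left(7 - 2 w\right)$)
$\left(o{\left(-10 \right)} - 17\right) \left(-78\right) = \left(2 \left(-10\right) \left(7 - -20\right) - 17\right) \left(-78\right) = \left(2 \left(-10\right) \left(7 + 20\right) - 17\right) \left(-78\right) = \left(2 \left(-10\right) 27 - 17\right) \left(-78\right) = \left(-540 - 17\right) \left(-78\right) = \left(-557\right) \left(-78\right) = 43446$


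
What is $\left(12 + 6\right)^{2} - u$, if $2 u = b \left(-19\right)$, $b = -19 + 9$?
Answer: $229$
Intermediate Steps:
$b = -10$
$u = 95$ ($u = \frac{\left(-10\right) \left(-19\right)}{2} = \frac{1}{2} \cdot 190 = 95$)
$\left(12 + 6\right)^{2} - u = \left(12 + 6\right)^{2} - 95 = 18^{2} - 95 = 324 - 95 = 229$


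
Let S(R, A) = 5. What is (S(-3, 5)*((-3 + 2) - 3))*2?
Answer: -40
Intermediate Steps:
(S(-3, 5)*((-3 + 2) - 3))*2 = (5*((-3 + 2) - 3))*2 = (5*(-1 - 3))*2 = (5*(-4))*2 = -20*2 = -40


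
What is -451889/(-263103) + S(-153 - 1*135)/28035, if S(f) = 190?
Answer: 847913179/491739507 ≈ 1.7243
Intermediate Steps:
-451889/(-263103) + S(-153 - 1*135)/28035 = -451889/(-263103) + 190/28035 = -451889*(-1/263103) + 190*(1/28035) = 451889/263103 + 38/5607 = 847913179/491739507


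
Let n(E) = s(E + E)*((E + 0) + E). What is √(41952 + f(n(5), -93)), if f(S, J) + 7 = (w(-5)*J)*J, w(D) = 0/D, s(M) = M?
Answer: √41945 ≈ 204.80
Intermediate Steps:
w(D) = 0
n(E) = 4*E² (n(E) = (E + E)*((E + 0) + E) = (2*E)*(E + E) = (2*E)*(2*E) = 4*E²)
f(S, J) = -7 (f(S, J) = -7 + (0*J)*J = -7 + 0*J = -7 + 0 = -7)
√(41952 + f(n(5), -93)) = √(41952 - 7) = √41945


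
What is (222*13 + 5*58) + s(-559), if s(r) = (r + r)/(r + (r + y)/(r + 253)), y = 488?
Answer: 543384116/170983 ≈ 3178.0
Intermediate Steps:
s(r) = 2*r/(r + (488 + r)/(253 + r)) (s(r) = (r + r)/(r + (r + 488)/(r + 253)) = (2*r)/(r + (488 + r)/(253 + r)) = 2*r/(r + (488 + r)/(253 + r)))
(222*13 + 5*58) + s(-559) = (222*13 + 5*58) + 2*(-559)*(253 - 559)/(488 + (-559)² + 254*(-559)) = (2886 + 290) + 2*(-559)*(-306)/(488 + 312481 - 141986) = 3176 + 2*(-559)*(-306)/170983 = 3176 + 2*(-559)*(1/170983)*(-306) = 3176 + 342108/170983 = 543384116/170983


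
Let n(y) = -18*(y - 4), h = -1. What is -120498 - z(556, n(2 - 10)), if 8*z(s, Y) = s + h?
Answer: -964539/8 ≈ -1.2057e+5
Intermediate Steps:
n(y) = 72 - 18*y (n(y) = -18*(-4 + y) = 72 - 18*y)
z(s, Y) = -⅛ + s/8 (z(s, Y) = (s - 1)/8 = (-1 + s)/8 = -⅛ + s/8)
-120498 - z(556, n(2 - 10)) = -120498 - (-⅛ + (⅛)*556) = -120498 - (-⅛ + 139/2) = -120498 - 1*555/8 = -120498 - 555/8 = -964539/8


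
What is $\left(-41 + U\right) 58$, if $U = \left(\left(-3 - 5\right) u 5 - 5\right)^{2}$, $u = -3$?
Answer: $764672$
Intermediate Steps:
$U = 13225$ ($U = \left(\left(-3 - 5\right) \left(-3\right) 5 - 5\right)^{2} = \left(\left(-8\right) \left(-3\right) 5 - 5\right)^{2} = \left(24 \cdot 5 - 5\right)^{2} = \left(120 - 5\right)^{2} = 115^{2} = 13225$)
$\left(-41 + U\right) 58 = \left(-41 + 13225\right) 58 = 13184 \cdot 58 = 764672$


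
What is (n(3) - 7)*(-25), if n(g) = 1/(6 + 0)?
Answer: 1025/6 ≈ 170.83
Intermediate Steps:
n(g) = ⅙ (n(g) = 1/6 = ⅙)
(n(3) - 7)*(-25) = (⅙ - 7)*(-25) = -41/6*(-25) = 1025/6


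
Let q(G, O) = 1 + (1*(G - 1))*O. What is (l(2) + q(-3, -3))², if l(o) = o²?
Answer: 289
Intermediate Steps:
q(G, O) = 1 + O*(-1 + G) (q(G, O) = 1 + (1*(-1 + G))*O = 1 + (-1 + G)*O = 1 + O*(-1 + G))
(l(2) + q(-3, -3))² = (2² + (1 - 1*(-3) - 3*(-3)))² = (4 + (1 + 3 + 9))² = (4 + 13)² = 17² = 289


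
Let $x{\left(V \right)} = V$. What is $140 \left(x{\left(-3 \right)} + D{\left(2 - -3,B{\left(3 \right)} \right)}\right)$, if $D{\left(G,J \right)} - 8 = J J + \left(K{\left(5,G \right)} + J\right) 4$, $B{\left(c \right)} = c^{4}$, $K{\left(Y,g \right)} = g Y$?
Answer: $978600$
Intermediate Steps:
$K{\left(Y,g \right)} = Y g$
$D{\left(G,J \right)} = 8 + J^{2} + 4 J + 20 G$ ($D{\left(G,J \right)} = 8 + \left(J J + \left(5 G + J\right) 4\right) = 8 + \left(J^{2} + \left(J + 5 G\right) 4\right) = 8 + \left(J^{2} + \left(4 J + 20 G\right)\right) = 8 + \left(J^{2} + 4 J + 20 G\right) = 8 + J^{2} + 4 J + 20 G$)
$140 \left(x{\left(-3 \right)} + D{\left(2 - -3,B{\left(3 \right)} \right)}\right) = 140 \left(-3 + \left(8 + \left(3^{4}\right)^{2} + 4 \cdot 3^{4} + 20 \left(2 - -3\right)\right)\right) = 140 \left(-3 + \left(8 + 81^{2} + 4 \cdot 81 + 20 \left(2 + 3\right)\right)\right) = 140 \left(-3 + \left(8 + 6561 + 324 + 20 \cdot 5\right)\right) = 140 \left(-3 + \left(8 + 6561 + 324 + 100\right)\right) = 140 \left(-3 + 6993\right) = 140 \cdot 6990 = 978600$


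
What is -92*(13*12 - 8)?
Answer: -13616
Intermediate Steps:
-92*(13*12 - 8) = -92*(156 - 8) = -92*148 = -13616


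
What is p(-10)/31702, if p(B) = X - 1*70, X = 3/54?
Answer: -1259/570636 ≈ -0.0022063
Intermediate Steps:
X = 1/18 (X = 3*(1/54) = 1/18 ≈ 0.055556)
p(B) = -1259/18 (p(B) = 1/18 - 1*70 = 1/18 - 70 = -1259/18)
p(-10)/31702 = -1259/18/31702 = -1259/18*1/31702 = -1259/570636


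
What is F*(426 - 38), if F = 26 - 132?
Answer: -41128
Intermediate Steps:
F = -106
F*(426 - 38) = -106*(426 - 38) = -106*388 = -41128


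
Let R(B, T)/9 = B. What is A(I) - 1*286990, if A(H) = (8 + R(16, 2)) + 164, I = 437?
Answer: -286674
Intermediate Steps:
R(B, T) = 9*B
A(H) = 316 (A(H) = (8 + 9*16) + 164 = (8 + 144) + 164 = 152 + 164 = 316)
A(I) - 1*286990 = 316 - 1*286990 = 316 - 286990 = -286674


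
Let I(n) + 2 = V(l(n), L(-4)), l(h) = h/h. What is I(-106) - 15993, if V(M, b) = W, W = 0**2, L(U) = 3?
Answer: -15995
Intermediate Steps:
l(h) = 1
W = 0
V(M, b) = 0
I(n) = -2 (I(n) = -2 + 0 = -2)
I(-106) - 15993 = -2 - 15993 = -15995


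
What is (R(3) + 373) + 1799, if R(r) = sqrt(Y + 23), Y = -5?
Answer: 2172 + 3*sqrt(2) ≈ 2176.2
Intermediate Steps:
R(r) = 3*sqrt(2) (R(r) = sqrt(-5 + 23) = sqrt(18) = 3*sqrt(2))
(R(3) + 373) + 1799 = (3*sqrt(2) + 373) + 1799 = (373 + 3*sqrt(2)) + 1799 = 2172 + 3*sqrt(2)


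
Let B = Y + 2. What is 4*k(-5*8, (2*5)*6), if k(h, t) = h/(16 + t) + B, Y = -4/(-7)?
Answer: 1088/133 ≈ 8.1805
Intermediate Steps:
Y = 4/7 (Y = -4*(-⅐) = 4/7 ≈ 0.57143)
B = 18/7 (B = 4/7 + 2 = 18/7 ≈ 2.5714)
k(h, t) = 18/7 + h/(16 + t) (k(h, t) = h/(16 + t) + 18/7 = 18/7 + h/(16 + t))
4*k(-5*8, (2*5)*6) = 4*((288 + 7*(-5*8) + 18*((2*5)*6))/(7*(16 + (2*5)*6))) = 4*((288 + 7*(-40) + 18*(10*6))/(7*(16 + 10*6))) = 4*((288 - 280 + 18*60)/(7*(16 + 60))) = 4*((⅐)*(288 - 280 + 1080)/76) = 4*((⅐)*(1/76)*1088) = 4*(272/133) = 1088/133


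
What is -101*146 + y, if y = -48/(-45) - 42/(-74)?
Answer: -8183123/555 ≈ -14744.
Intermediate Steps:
y = 907/555 (y = -48*(-1/45) - 42*(-1/74) = 16/15 + 21/37 = 907/555 ≈ 1.6342)
-101*146 + y = -101*146 + 907/555 = -14746 + 907/555 = -8183123/555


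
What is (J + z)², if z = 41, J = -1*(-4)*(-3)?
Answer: 841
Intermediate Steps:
J = -12 (J = 4*(-3) = -12)
(J + z)² = (-12 + 41)² = 29² = 841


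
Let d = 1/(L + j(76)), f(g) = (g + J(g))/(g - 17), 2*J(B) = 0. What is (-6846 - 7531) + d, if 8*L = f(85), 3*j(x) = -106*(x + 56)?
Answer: -2145666643/149243 ≈ -14377.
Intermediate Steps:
J(B) = 0 (J(B) = (½)*0 = 0)
j(x) = -5936/3 - 106*x/3 (j(x) = (-106*(x + 56))/3 = (-106*(56 + x))/3 = (-5936 - 106*x)/3 = -5936/3 - 106*x/3)
f(g) = g/(-17 + g) (f(g) = (g + 0)/(g - 17) = g/(-17 + g))
L = 5/32 (L = (85/(-17 + 85))/8 = (85/68)/8 = (85*(1/68))/8 = (⅛)*(5/4) = 5/32 ≈ 0.15625)
d = -32/149243 (d = 1/(5/32 + (-5936/3 - 106/3*76)) = 1/(5/32 + (-5936/3 - 8056/3)) = 1/(5/32 - 4664) = 1/(-149243/32) = -32/149243 ≈ -0.00021442)
(-6846 - 7531) + d = (-6846 - 7531) - 32/149243 = -14377 - 32/149243 = -2145666643/149243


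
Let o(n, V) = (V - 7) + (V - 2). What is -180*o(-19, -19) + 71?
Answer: 8531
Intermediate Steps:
o(n, V) = -9 + 2*V (o(n, V) = (-7 + V) + (-2 + V) = -9 + 2*V)
-180*o(-19, -19) + 71 = -180*(-9 + 2*(-19)) + 71 = -180*(-9 - 38) + 71 = -180*(-47) + 71 = 8460 + 71 = 8531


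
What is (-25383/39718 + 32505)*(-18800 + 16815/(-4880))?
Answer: -23692793049201741/38764768 ≈ -6.1119e+8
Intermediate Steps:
(-25383/39718 + 32505)*(-18800 + 16815/(-4880)) = (-25383*1/39718 + 32505)*(-18800 + 16815*(-1/4880)) = (-25383/39718 + 32505)*(-18800 - 3363/976) = (1291008207/39718)*(-18352163/976) = -23692793049201741/38764768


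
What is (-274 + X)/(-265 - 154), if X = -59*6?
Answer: 628/419 ≈ 1.4988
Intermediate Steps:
X = -354
(-274 + X)/(-265 - 154) = (-274 - 354)/(-265 - 154) = -628/(-419) = -628*(-1/419) = 628/419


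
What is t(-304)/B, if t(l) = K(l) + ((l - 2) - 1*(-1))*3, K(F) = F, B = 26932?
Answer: -1219/26932 ≈ -0.045262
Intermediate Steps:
t(l) = -3 + 4*l (t(l) = l + ((l - 2) - 1*(-1))*3 = l + ((-2 + l) + 1)*3 = l + (-1 + l)*3 = l + (-3 + 3*l) = -3 + 4*l)
t(-304)/B = (-3 + 4*(-304))/26932 = (-3 - 1216)*(1/26932) = -1219*1/26932 = -1219/26932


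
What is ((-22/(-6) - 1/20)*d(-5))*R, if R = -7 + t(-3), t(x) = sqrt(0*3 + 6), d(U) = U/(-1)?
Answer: -1519/12 + 217*sqrt(6)/12 ≈ -82.288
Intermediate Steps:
d(U) = -U (d(U) = U*(-1) = -U)
t(x) = sqrt(6) (t(x) = sqrt(0 + 6) = sqrt(6))
R = -7 + sqrt(6) ≈ -4.5505
((-22/(-6) - 1/20)*d(-5))*R = ((-22/(-6) - 1/20)*(-1*(-5)))*(-7 + sqrt(6)) = ((-22*(-1/6) - 1*1/20)*5)*(-7 + sqrt(6)) = ((11/3 - 1/20)*5)*(-7 + sqrt(6)) = ((217/60)*5)*(-7 + sqrt(6)) = 217*(-7 + sqrt(6))/12 = -1519/12 + 217*sqrt(6)/12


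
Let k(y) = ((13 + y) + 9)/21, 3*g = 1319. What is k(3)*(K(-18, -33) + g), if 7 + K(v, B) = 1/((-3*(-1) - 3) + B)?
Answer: 118975/231 ≈ 515.04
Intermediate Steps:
g = 1319/3 (g = (⅓)*1319 = 1319/3 ≈ 439.67)
K(v, B) = -7 + 1/B (K(v, B) = -7 + 1/((-3*(-1) - 3) + B) = -7 + 1/((3 - 3) + B) = -7 + 1/(0 + B) = -7 + 1/B)
k(y) = 22/21 + y/21 (k(y) = (22 + y)*(1/21) = 22/21 + y/21)
k(3)*(K(-18, -33) + g) = (22/21 + (1/21)*3)*((-7 + 1/(-33)) + 1319/3) = (22/21 + ⅐)*((-7 - 1/33) + 1319/3) = 25*(-232/33 + 1319/3)/21 = (25/21)*(4759/11) = 118975/231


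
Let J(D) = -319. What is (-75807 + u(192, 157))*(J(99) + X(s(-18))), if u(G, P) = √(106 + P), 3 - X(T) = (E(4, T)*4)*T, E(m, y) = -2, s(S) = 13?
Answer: 16071084 - 212*√263 ≈ 1.6068e+7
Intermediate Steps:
X(T) = 3 + 8*T (X(T) = 3 - (-2*4)*T = 3 - (-8)*T = 3 + 8*T)
(-75807 + u(192, 157))*(J(99) + X(s(-18))) = (-75807 + √(106 + 157))*(-319 + (3 + 8*13)) = (-75807 + √263)*(-319 + (3 + 104)) = (-75807 + √263)*(-319 + 107) = (-75807 + √263)*(-212) = 16071084 - 212*√263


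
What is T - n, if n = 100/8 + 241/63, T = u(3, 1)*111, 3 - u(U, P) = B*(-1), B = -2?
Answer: 11929/126 ≈ 94.675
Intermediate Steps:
u(U, P) = 1 (u(U, P) = 3 - (-2)*(-1) = 3 - 1*2 = 3 - 2 = 1)
T = 111 (T = 1*111 = 111)
n = 2057/126 (n = 100*(⅛) + 241*(1/63) = 25/2 + 241/63 = 2057/126 ≈ 16.325)
T - n = 111 - 1*2057/126 = 111 - 2057/126 = 11929/126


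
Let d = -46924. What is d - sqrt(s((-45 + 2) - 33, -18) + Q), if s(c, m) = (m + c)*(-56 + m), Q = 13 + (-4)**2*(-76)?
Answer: -46924 - sqrt(5753) ≈ -47000.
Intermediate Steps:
Q = -1203 (Q = 13 + 16*(-76) = 13 - 1216 = -1203)
s(c, m) = (-56 + m)*(c + m) (s(c, m) = (c + m)*(-56 + m) = (-56 + m)*(c + m))
d - sqrt(s((-45 + 2) - 33, -18) + Q) = -46924 - sqrt(((-18)**2 - 56*((-45 + 2) - 33) - 56*(-18) + ((-45 + 2) - 33)*(-18)) - 1203) = -46924 - sqrt((324 - 56*(-43 - 33) + 1008 + (-43 - 33)*(-18)) - 1203) = -46924 - sqrt((324 - 56*(-76) + 1008 - 76*(-18)) - 1203) = -46924 - sqrt((324 + 4256 + 1008 + 1368) - 1203) = -46924 - sqrt(6956 - 1203) = -46924 - sqrt(5753)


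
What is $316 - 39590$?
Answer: $-39274$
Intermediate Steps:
$316 - 39590 = -39274$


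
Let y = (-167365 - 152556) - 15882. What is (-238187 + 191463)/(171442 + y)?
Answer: 46724/164361 ≈ 0.28428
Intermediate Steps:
y = -335803 (y = -319921 - 15882 = -335803)
(-238187 + 191463)/(171442 + y) = (-238187 + 191463)/(171442 - 335803) = -46724/(-164361) = -46724*(-1/164361) = 46724/164361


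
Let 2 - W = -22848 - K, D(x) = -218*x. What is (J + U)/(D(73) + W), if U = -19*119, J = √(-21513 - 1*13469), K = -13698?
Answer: 323/966 - I*√34982/6762 ≈ 0.33437 - 0.02766*I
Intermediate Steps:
J = I*√34982 (J = √(-21513 - 13469) = √(-34982) = I*√34982 ≈ 187.03*I)
U = -2261
W = 9152 (W = 2 - (-22848 - 1*(-13698)) = 2 - (-22848 + 13698) = 2 - 1*(-9150) = 2 + 9150 = 9152)
(J + U)/(D(73) + W) = (I*√34982 - 2261)/(-218*73 + 9152) = (-2261 + I*√34982)/(-15914 + 9152) = (-2261 + I*√34982)/(-6762) = (-2261 + I*√34982)*(-1/6762) = 323/966 - I*√34982/6762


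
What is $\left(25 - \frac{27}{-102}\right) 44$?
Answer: $\frac{18898}{17} \approx 1111.6$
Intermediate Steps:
$\left(25 - \frac{27}{-102}\right) 44 = \left(25 - - \frac{9}{34}\right) 44 = \left(25 + \frac{9}{34}\right) 44 = \frac{859}{34} \cdot 44 = \frac{18898}{17}$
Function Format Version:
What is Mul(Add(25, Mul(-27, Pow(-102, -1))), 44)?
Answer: Rational(18898, 17) ≈ 1111.6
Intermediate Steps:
Mul(Add(25, Mul(-27, Pow(-102, -1))), 44) = Mul(Add(25, Mul(-27, Rational(-1, 102))), 44) = Mul(Add(25, Rational(9, 34)), 44) = Mul(Rational(859, 34), 44) = Rational(18898, 17)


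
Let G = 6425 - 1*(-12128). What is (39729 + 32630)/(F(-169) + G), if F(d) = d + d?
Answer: 72359/18215 ≈ 3.9725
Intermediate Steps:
G = 18553 (G = 6425 + 12128 = 18553)
F(d) = 2*d
(39729 + 32630)/(F(-169) + G) = (39729 + 32630)/(2*(-169) + 18553) = 72359/(-338 + 18553) = 72359/18215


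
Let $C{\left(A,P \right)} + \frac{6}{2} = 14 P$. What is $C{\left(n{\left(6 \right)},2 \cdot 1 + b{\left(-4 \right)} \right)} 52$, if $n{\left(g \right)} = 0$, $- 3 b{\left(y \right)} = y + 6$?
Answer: $\frac{2444}{3} \approx 814.67$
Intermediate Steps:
$b{\left(y \right)} = -2 - \frac{y}{3}$ ($b{\left(y \right)} = - \frac{y + 6}{3} = - \frac{6 + y}{3} = -2 - \frac{y}{3}$)
$C{\left(A,P \right)} = -3 + 14 P$
$C{\left(n{\left(6 \right)},2 \cdot 1 + b{\left(-4 \right)} \right)} 52 = \left(-3 + 14 \left(2 \cdot 1 - \frac{2}{3}\right)\right) 52 = \left(-3 + 14 \left(2 + \left(-2 + \frac{4}{3}\right)\right)\right) 52 = \left(-3 + 14 \left(2 - \frac{2}{3}\right)\right) 52 = \left(-3 + 14 \cdot \frac{4}{3}\right) 52 = \left(-3 + \frac{56}{3}\right) 52 = \frac{47}{3} \cdot 52 = \frac{2444}{3}$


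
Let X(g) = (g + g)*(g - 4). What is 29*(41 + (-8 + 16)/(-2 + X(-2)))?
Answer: 13195/11 ≈ 1199.5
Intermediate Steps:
X(g) = 2*g*(-4 + g) (X(g) = (2*g)*(-4 + g) = 2*g*(-4 + g))
29*(41 + (-8 + 16)/(-2 + X(-2))) = 29*(41 + (-8 + 16)/(-2 + 2*(-2)*(-4 - 2))) = 29*(41 + 8/(-2 + 2*(-2)*(-6))) = 29*(41 + 8/(-2 + 24)) = 29*(41 + 8/22) = 29*(41 + 8*(1/22)) = 29*(41 + 4/11) = 29*(455/11) = 13195/11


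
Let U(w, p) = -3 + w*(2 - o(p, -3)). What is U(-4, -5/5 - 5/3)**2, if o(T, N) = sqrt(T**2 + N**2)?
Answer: 3409/9 - 88*sqrt(145)/3 ≈ 25.558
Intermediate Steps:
o(T, N) = sqrt(N**2 + T**2)
U(w, p) = -3 + w*(2 - sqrt(9 + p**2)) (U(w, p) = -3 + w*(2 - sqrt((-3)**2 + p**2)) = -3 + w*(2 - sqrt(9 + p**2)))
U(-4, -5/5 - 5/3)**2 = (-3 + 2*(-4) - 1*(-4)*sqrt(9 + (-5/5 - 5/3)**2))**2 = (-3 - 8 - 1*(-4)*sqrt(9 + (-5*1/5 - 5*1/3)**2))**2 = (-3 - 8 - 1*(-4)*sqrt(9 + (-1 - 5/3)**2))**2 = (-3 - 8 - 1*(-4)*sqrt(9 + (-8/3)**2))**2 = (-3 - 8 - 1*(-4)*sqrt(9 + 64/9))**2 = (-3 - 8 - 1*(-4)*sqrt(145/9))**2 = (-3 - 8 - 1*(-4)*sqrt(145)/3)**2 = (-3 - 8 + 4*sqrt(145)/3)**2 = (-11 + 4*sqrt(145)/3)**2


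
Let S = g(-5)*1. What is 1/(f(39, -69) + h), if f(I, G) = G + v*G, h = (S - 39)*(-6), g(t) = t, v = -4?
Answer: 1/471 ≈ 0.0021231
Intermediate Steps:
S = -5 (S = -5*1 = -5)
h = 264 (h = (-5 - 39)*(-6) = -44*(-6) = 264)
f(I, G) = -3*G (f(I, G) = G - 4*G = -3*G)
1/(f(39, -69) + h) = 1/(-3*(-69) + 264) = 1/(207 + 264) = 1/471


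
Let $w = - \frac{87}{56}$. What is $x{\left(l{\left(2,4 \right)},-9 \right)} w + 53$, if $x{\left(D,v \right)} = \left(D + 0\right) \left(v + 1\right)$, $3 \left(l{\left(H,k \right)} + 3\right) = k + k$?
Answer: $\frac{342}{7} \approx 48.857$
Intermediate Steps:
$l{\left(H,k \right)} = -3 + \frac{2 k}{3}$ ($l{\left(H,k \right)} = -3 + \frac{k + k}{3} = -3 + \frac{2 k}{3}$)
$x{\left(D,v \right)} = D \left(1 + v\right)$
$w = - \frac{87}{56}$ ($w = \left(-87\right) \frac{1}{56} = - \frac{87}{56} \approx -1.5536$)
$x{\left(l{\left(2,4 \right)},-9 \right)} w + 53 = \left(-3 + \frac{2}{3} \cdot 4\right) \left(1 - 9\right) \left(- \frac{87}{56}\right) + 53 = \left(-3 + \frac{8}{3}\right) \left(-8\right) \left(- \frac{87}{56}\right) + 53 = \left(- \frac{1}{3}\right) \left(-8\right) \left(- \frac{87}{56}\right) + 53 = \frac{8}{3} \left(- \frac{87}{56}\right) + 53 = - \frac{29}{7} + 53 = \frac{342}{7}$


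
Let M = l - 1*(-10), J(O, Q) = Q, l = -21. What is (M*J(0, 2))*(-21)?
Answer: 462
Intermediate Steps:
M = -11 (M = -21 - 1*(-10) = -21 + 10 = -11)
(M*J(0, 2))*(-21) = -11*2*(-21) = -22*(-21) = 462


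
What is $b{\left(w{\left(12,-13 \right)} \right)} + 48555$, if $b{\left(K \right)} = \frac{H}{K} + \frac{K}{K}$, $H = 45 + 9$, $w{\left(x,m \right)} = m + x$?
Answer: $48502$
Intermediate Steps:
$H = 54$
$b{\left(K \right)} = 1 + \frac{54}{K}$ ($b{\left(K \right)} = \frac{54}{K} + \frac{K}{K} = \frac{54}{K} + 1 = 1 + \frac{54}{K}$)
$b{\left(w{\left(12,-13 \right)} \right)} + 48555 = \frac{54 + \left(-13 + 12\right)}{-13 + 12} + 48555 = \frac{54 - 1}{-1} + 48555 = \left(-1\right) 53 + 48555 = -53 + 48555 = 48502$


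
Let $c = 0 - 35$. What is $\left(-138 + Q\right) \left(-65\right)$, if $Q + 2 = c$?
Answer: $11375$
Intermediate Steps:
$c = -35$ ($c = 0 - 35 = -35$)
$Q = -37$ ($Q = -2 - 35 = -37$)
$\left(-138 + Q\right) \left(-65\right) = \left(-138 - 37\right) \left(-65\right) = \left(-175\right) \left(-65\right) = 11375$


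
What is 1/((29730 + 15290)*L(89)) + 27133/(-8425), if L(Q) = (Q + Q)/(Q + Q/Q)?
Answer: -21743116523/6751424300 ≈ -3.2205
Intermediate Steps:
L(Q) = 2*Q/(1 + Q) (L(Q) = (2*Q)/(Q + 1) = (2*Q)/(1 + Q) = 2*Q/(1 + Q))
1/((29730 + 15290)*L(89)) + 27133/(-8425) = 1/((29730 + 15290)*((2*89/(1 + 89)))) + 27133/(-8425) = 1/(45020*((2*89/90))) + 27133*(-1/8425) = 1/(45020*((2*89*(1/90)))) - 27133/8425 = 1/(45020*(89/45)) - 27133/8425 = (1/45020)*(45/89) - 27133/8425 = 9/801356 - 27133/8425 = -21743116523/6751424300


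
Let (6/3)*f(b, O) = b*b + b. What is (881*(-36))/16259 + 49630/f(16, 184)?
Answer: 401310397/1105612 ≈ 362.98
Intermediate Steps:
f(b, O) = b/2 + b²/2 (f(b, O) = (b*b + b)/2 = (b² + b)/2 = (b + b²)/2 = b/2 + b²/2)
(881*(-36))/16259 + 49630/f(16, 184) = (881*(-36))/16259 + 49630/(((½)*16*(1 + 16))) = -31716*1/16259 + 49630/(((½)*16*17)) = -31716/16259 + 49630/136 = -31716/16259 + 49630*(1/136) = -31716/16259 + 24815/68 = 401310397/1105612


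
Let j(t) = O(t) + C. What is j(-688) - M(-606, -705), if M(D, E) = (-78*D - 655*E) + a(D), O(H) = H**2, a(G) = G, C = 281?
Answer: -34812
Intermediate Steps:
M(D, E) = -655*E - 77*D (M(D, E) = (-78*D - 655*E) + D = (-655*E - 78*D) + D = -655*E - 77*D)
j(t) = 281 + t**2 (j(t) = t**2 + 281 = 281 + t**2)
j(-688) - M(-606, -705) = (281 + (-688)**2) - (-655*(-705) - 77*(-606)) = (281 + 473344) - (461775 + 46662) = 473625 - 1*508437 = 473625 - 508437 = -34812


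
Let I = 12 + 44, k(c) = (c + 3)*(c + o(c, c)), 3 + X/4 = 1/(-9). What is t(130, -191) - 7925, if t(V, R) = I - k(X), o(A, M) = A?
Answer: -656429/81 ≈ -8104.1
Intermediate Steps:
X = -112/9 (X = -12 + 4/(-9) = -12 + 4*(-⅑) = -12 - 4/9 = -112/9 ≈ -12.444)
k(c) = 2*c*(3 + c) (k(c) = (c + 3)*(c + c) = (3 + c)*(2*c) = 2*c*(3 + c))
I = 56
t(V, R) = -14504/81 (t(V, R) = 56 - 2*(-112)*(3 - 112/9)/9 = 56 - 2*(-112)*(-85)/(9*9) = 56 - 1*19040/81 = 56 - 19040/81 = -14504/81)
t(130, -191) - 7925 = -14504/81 - 7925 = -656429/81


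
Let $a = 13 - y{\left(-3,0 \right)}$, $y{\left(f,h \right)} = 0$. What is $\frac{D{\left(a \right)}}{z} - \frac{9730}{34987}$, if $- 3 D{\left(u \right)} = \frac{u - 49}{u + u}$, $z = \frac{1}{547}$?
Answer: $\frac{114700844}{454831} \approx 252.18$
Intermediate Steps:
$z = \frac{1}{547} \approx 0.0018282$
$a = 13$ ($a = 13 - 0 = 13 + 0 = 13$)
$D{\left(u \right)} = - \frac{-49 + u}{6 u}$ ($D{\left(u \right)} = - \frac{\left(u - 49\right) \frac{1}{u + u}}{3} = - \frac{\left(-49 + u\right) \frac{1}{2 u}}{3} = - \frac{\frac{1}{2} \frac{1}{u} \left(-49 + u\right)}{3} = - \frac{-49 + u}{6 u}$)
$\frac{D{\left(a \right)}}{z} - \frac{9730}{34987} = \frac{49 - 13}{6 \cdot 13} \frac{1}{\frac{1}{547}} - \frac{9730}{34987} = \frac{1}{6} \cdot \frac{1}{13} \left(49 - 13\right) 547 - \frac{9730}{34987} = \frac{1}{6} \cdot \frac{1}{13} \cdot 36 \cdot 547 - \frac{9730}{34987} = \frac{6}{13} \cdot 547 - \frac{9730}{34987} = \frac{3282}{13} - \frac{9730}{34987} = \frac{114700844}{454831}$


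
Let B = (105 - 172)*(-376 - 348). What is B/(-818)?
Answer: -24254/409 ≈ -59.301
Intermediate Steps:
B = 48508 (B = -67*(-724) = 48508)
B/(-818) = 48508/(-818) = 48508*(-1/818) = -24254/409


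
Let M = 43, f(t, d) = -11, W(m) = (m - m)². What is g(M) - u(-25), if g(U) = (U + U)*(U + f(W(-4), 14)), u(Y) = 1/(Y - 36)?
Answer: 167873/61 ≈ 2752.0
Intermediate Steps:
W(m) = 0 (W(m) = 0² = 0)
u(Y) = 1/(-36 + Y)
g(U) = 2*U*(-11 + U) (g(U) = (U + U)*(U - 11) = (2*U)*(-11 + U) = 2*U*(-11 + U))
g(M) - u(-25) = 2*43*(-11 + 43) - 1/(-36 - 25) = 2*43*32 - 1/(-61) = 2752 - 1*(-1/61) = 2752 + 1/61 = 167873/61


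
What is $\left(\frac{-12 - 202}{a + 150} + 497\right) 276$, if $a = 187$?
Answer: $\frac{46167900}{337} \approx 1.37 \cdot 10^{5}$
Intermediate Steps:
$\left(\frac{-12 - 202}{a + 150} + 497\right) 276 = \left(\frac{-12 - 202}{187 + 150} + 497\right) 276 = \left(- \frac{214}{337} + 497\right) 276 = \frac{167275}{337} \cdot 276 = \frac{46167900}{337}$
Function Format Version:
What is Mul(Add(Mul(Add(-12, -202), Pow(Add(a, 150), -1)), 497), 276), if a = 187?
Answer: Rational(46167900, 337) ≈ 1.3700e+5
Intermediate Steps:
Mul(Add(Mul(Add(-12, -202), Pow(Add(a, 150), -1)), 497), 276) = Mul(Add(Mul(Add(-12, -202), Pow(Add(187, 150), -1)), 497), 276) = Mul(Add(Mul(-214, Pow(337, -1)), 497), 276) = Mul(Add(Mul(-214, Rational(1, 337)), 497), 276) = Mul(Add(Rational(-214, 337), 497), 276) = Mul(Rational(167275, 337), 276) = Rational(46167900, 337)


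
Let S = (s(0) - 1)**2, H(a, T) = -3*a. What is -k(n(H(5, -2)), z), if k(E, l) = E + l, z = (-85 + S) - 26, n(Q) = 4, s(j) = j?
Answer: 106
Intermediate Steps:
S = 1 (S = (0 - 1)**2 = (-1)**2 = 1)
z = -110 (z = (-85 + 1) - 26 = -84 - 26 = -110)
-k(n(H(5, -2)), z) = -(4 - 110) = -1*(-106) = 106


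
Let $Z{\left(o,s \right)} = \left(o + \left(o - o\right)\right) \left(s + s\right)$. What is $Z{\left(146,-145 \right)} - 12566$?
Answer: $-54906$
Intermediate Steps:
$Z{\left(o,s \right)} = 2 o s$ ($Z{\left(o,s \right)} = \left(o + 0\right) 2 s = o 2 s = 2 o s$)
$Z{\left(146,-145 \right)} - 12566 = 2 \cdot 146 \left(-145\right) - 12566 = -42340 - 12566 = -54906$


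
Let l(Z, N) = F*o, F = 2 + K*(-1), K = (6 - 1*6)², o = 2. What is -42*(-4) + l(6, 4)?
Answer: 172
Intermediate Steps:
K = 0 (K = (6 - 6)² = 0² = 0)
F = 2 (F = 2 + 0*(-1) = 2 + 0 = 2)
l(Z, N) = 4 (l(Z, N) = 2*2 = 4)
-42*(-4) + l(6, 4) = -42*(-4) + 4 = -7*(-24) + 4 = 168 + 4 = 172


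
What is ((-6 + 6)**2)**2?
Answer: 0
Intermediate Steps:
((-6 + 6)**2)**2 = (0**2)**2 = 0**2 = 0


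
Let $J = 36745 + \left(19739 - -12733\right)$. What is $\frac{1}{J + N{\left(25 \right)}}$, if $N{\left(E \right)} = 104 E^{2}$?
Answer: $\frac{1}{134217} \approx 7.4506 \cdot 10^{-6}$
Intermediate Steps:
$J = 69217$ ($J = 36745 + \left(19739 + 12733\right) = 36745 + 32472 = 69217$)
$\frac{1}{J + N{\left(25 \right)}} = \frac{1}{69217 + 104 \cdot 25^{2}} = \frac{1}{69217 + 104 \cdot 625} = \frac{1}{69217 + 65000} = \frac{1}{134217}$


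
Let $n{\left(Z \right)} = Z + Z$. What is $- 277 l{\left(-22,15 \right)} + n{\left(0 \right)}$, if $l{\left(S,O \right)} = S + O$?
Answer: $1939$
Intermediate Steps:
$l{\left(S,O \right)} = O + S$
$n{\left(Z \right)} = 2 Z$
$- 277 l{\left(-22,15 \right)} + n{\left(0 \right)} = - 277 \left(15 - 22\right) + 2 \cdot 0 = \left(-277\right) \left(-7\right) + 0 = 1939 + 0 = 1939$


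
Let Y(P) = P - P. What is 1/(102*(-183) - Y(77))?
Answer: -1/18666 ≈ -5.3573e-5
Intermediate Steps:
Y(P) = 0
1/(102*(-183) - Y(77)) = 1/(102*(-183) - 1*0) = 1/(-18666 + 0) = 1/(-18666) = -1/18666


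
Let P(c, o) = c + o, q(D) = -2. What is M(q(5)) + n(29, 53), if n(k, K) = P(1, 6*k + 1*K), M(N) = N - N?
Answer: 228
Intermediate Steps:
M(N) = 0
n(k, K) = 1 + K + 6*k (n(k, K) = 1 + (6*k + 1*K) = 1 + (6*k + K) = 1 + (K + 6*k) = 1 + K + 6*k)
M(q(5)) + n(29, 53) = 0 + (1 + 53 + 6*29) = 0 + (1 + 53 + 174) = 0 + 228 = 228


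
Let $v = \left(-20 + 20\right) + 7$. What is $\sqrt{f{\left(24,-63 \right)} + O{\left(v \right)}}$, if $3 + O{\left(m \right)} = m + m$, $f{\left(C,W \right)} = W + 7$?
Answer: $3 i \sqrt{5} \approx 6.7082 i$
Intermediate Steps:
$f{\left(C,W \right)} = 7 + W$
$v = 7$ ($v = 0 + 7 = 7$)
$O{\left(m \right)} = -3 + 2 m$ ($O{\left(m \right)} = -3 + \left(m + m\right) = -3 + 2 m$)
$\sqrt{f{\left(24,-63 \right)} + O{\left(v \right)}} = \sqrt{\left(7 - 63\right) + \left(-3 + 2 \cdot 7\right)} = \sqrt{-56 + \left(-3 + 14\right)} = \sqrt{-56 + 11} = \sqrt{-45} = 3 i \sqrt{5}$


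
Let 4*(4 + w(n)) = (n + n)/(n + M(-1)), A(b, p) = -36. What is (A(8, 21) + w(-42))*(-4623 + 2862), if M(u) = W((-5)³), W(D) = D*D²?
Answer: 137581046499/1953167 ≈ 70440.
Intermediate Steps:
W(D) = D³
M(u) = -1953125 (M(u) = ((-5)³)³ = (-125)³ = -1953125)
w(n) = -4 + n/(2*(-1953125 + n)) (w(n) = -4 + ((n + n)/(n - 1953125))/4 = -4 + ((2*n)/(-1953125 + n))/4 = -4 + (2*n/(-1953125 + n))/4 = -4 + n/(2*(-1953125 + n)))
(A(8, 21) + w(-42))*(-4623 + 2862) = (-36 + (15625000 - 7*(-42))/(2*(-1953125 - 42)))*(-4623 + 2862) = (-36 + (½)*(15625000 + 294)/(-1953167))*(-1761) = (-36 + (½)*(-1/1953167)*15625294)*(-1761) = (-36 - 7812647/1953167)*(-1761) = -78126659/1953167*(-1761) = 137581046499/1953167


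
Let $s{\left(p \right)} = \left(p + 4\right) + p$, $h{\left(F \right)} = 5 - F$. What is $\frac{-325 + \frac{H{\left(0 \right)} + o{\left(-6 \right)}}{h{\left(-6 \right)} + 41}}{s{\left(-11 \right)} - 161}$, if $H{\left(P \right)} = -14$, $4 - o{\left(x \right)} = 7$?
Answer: $\frac{16917}{9308} \approx 1.8175$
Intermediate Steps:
$s{\left(p \right)} = 4 + 2 p$ ($s{\left(p \right)} = \left(4 + p\right) + p = 4 + 2 p$)
$o{\left(x \right)} = -3$ ($o{\left(x \right)} = 4 - 7 = -3$)
$\frac{-325 + \frac{H{\left(0 \right)} + o{\left(-6 \right)}}{h{\left(-6 \right)} + 41}}{s{\left(-11 \right)} - 161} = \frac{-325 + \frac{-14 - 3}{\left(5 - -6\right) + 41}}{\left(4 + 2 \left(-11\right)\right) - 161} = \frac{-325 - \frac{17}{\left(5 + 6\right) + 41}}{\left(4 - 22\right) - 161} = \frac{-325 - \frac{17}{11 + 41}}{-18 - 161} = \frac{-325 - \frac{17}{52}}{-179} = \left(-325 - \frac{17}{52}\right) \left(- \frac{1}{179}\right) = \left(- \frac{16917}{52}\right) \left(- \frac{1}{179}\right) = \frac{16917}{9308}$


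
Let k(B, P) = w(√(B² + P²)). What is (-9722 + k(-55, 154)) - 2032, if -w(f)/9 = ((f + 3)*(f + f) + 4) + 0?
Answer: -493128 - 594*√221 ≈ -5.0196e+5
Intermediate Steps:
w(f) = -36 - 18*f*(3 + f) (w(f) = -9*(((f + 3)*(f + f) + 4) + 0) = -9*(((3 + f)*(2*f) + 4) + 0) = -9*((2*f*(3 + f) + 4) + 0) = -9*((4 + 2*f*(3 + f)) + 0) = -9*(4 + 2*f*(3 + f)) = -36 - 18*f*(3 + f))
k(B, P) = -36 - 54*√(B² + P²) - 18*B² - 18*P² (k(B, P) = -36 - 54*√(B² + P²) - (18*B² + 18*P²) = -36 - 54*√(B² + P²) - 18*(B² + P²) = -36 - 54*√(B² + P²) + (-18*B² - 18*P²) = -36 - 54*√(B² + P²) - 18*B² - 18*P²)
(-9722 + k(-55, 154)) - 2032 = (-9722 + (-36 - 54*√((-55)² + 154²) - 18*(-55)² - 18*154²)) - 2032 = (-9722 + (-36 - 54*√(3025 + 23716) - 18*3025 - 18*23716)) - 2032 = (-9722 + (-36 - 594*√221 - 54450 - 426888)) - 2032 = (-9722 + (-481374 - 594*√221)) - 2032 = (-491096 - 594*√221) - 2032 = -493128 - 594*√221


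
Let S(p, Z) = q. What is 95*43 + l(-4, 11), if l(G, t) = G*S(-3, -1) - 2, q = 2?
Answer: 4075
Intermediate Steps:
S(p, Z) = 2
l(G, t) = -2 + 2*G (l(G, t) = G*2 - 2 = 2*G - 2 = -2 + 2*G)
95*43 + l(-4, 11) = 95*43 + (-2 + 2*(-4)) = 4085 + (-2 - 8) = 4085 - 10 = 4075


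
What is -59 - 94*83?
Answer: -7861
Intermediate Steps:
-59 - 94*83 = -59 - 7802 = -7861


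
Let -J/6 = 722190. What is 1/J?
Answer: -1/4333140 ≈ -2.3078e-7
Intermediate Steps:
J = -4333140 (J = -6*722190 = -4333140)
1/J = 1/(-4333140) = -1/4333140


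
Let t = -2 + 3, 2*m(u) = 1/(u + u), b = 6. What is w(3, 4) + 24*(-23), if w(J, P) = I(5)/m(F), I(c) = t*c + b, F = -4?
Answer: -728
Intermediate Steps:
m(u) = 1/(4*u) (m(u) = 1/(2*(u + u)) = 1/(2*((2*u))) = (1/(2*u))/2 = 1/(4*u))
t = 1
I(c) = 6 + c (I(c) = 1*c + 6 = c + 6 = 6 + c)
w(J, P) = -176 (w(J, P) = (6 + 5)/(((1/4)/(-4))) = 11/(((1/4)*(-1/4))) = 11/(-1/16) = 11*(-16) = -176)
w(3, 4) + 24*(-23) = -176 + 24*(-23) = -176 - 552 = -728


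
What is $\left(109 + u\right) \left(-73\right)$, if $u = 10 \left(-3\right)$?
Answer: $-5767$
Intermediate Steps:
$u = -30$
$\left(109 + u\right) \left(-73\right) = \left(109 - 30\right) \left(-73\right) = 79 \left(-73\right) = -5767$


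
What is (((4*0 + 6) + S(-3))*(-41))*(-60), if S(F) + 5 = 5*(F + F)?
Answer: -71340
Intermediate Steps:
S(F) = -5 + 10*F (S(F) = -5 + 5*(F + F) = -5 + 5*(2*F) = -5 + 10*F)
(((4*0 + 6) + S(-3))*(-41))*(-60) = (((4*0 + 6) + (-5 + 10*(-3)))*(-41))*(-60) = (((0 + 6) + (-5 - 30))*(-41))*(-60) = ((6 - 35)*(-41))*(-60) = -29*(-41)*(-60) = 1189*(-60) = -71340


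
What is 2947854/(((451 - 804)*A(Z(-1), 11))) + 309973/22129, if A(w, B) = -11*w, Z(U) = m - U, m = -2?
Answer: -64029436007/85926907 ≈ -745.16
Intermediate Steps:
Z(U) = -2 - U
2947854/(((451 - 804)*A(Z(-1), 11))) + 309973/22129 = 2947854/(((451 - 804)*(-11*(-2 - 1*(-1))))) + 309973/22129 = 2947854/((-(-3883)*(-2 + 1))) + 309973*(1/22129) = 2947854/((-(-3883)*(-1))) + 309973/22129 = 2947854/((-353*11)) + 309973/22129 = 2947854/(-3883) + 309973/22129 = 2947854*(-1/3883) + 309973/22129 = -2947854/3883 + 309973/22129 = -64029436007/85926907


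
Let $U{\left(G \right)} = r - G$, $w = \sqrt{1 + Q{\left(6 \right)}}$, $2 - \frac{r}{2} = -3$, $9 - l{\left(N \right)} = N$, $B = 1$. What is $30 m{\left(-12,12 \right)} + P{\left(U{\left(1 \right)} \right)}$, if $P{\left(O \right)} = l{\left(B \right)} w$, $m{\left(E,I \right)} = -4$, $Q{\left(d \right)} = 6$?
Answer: $-120 + 8 \sqrt{7} \approx -98.834$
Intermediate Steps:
$l{\left(N \right)} = 9 - N$
$r = 10$ ($r = 4 - -6 = 4 + 6 = 10$)
$w = \sqrt{7}$ ($w = \sqrt{1 + 6} = \sqrt{7} \approx 2.6458$)
$U{\left(G \right)} = 10 - G$
$P{\left(O \right)} = 8 \sqrt{7}$ ($P{\left(O \right)} = \left(9 - 1\right) \sqrt{7} = 8 \sqrt{7}$)
$30 m{\left(-12,12 \right)} + P{\left(U{\left(1 \right)} \right)} = 30 \left(-4\right) + 8 \sqrt{7} = -120 + 8 \sqrt{7}$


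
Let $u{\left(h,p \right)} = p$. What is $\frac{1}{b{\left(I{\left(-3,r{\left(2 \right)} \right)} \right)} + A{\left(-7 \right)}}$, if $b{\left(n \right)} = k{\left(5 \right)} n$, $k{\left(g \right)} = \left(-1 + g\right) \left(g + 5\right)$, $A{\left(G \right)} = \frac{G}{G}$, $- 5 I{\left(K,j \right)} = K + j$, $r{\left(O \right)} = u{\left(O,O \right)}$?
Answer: $\frac{1}{9} \approx 0.11111$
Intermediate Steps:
$r{\left(O \right)} = O$
$I{\left(K,j \right)} = - \frac{K}{5} - \frac{j}{5}$ ($I{\left(K,j \right)} = - \frac{K + j}{5} = - \frac{K}{5} - \frac{j}{5}$)
$A{\left(G \right)} = 1$
$k{\left(g \right)} = \left(-1 + g\right) \left(5 + g\right)$
$b{\left(n \right)} = 40 n$ ($b{\left(n \right)} = \left(-5 + 5^{2} + 4 \cdot 5\right) n = \left(-5 + 25 + 20\right) n = 40 n$)
$\frac{1}{b{\left(I{\left(-3,r{\left(2 \right)} \right)} \right)} + A{\left(-7 \right)}} = \frac{1}{40 \left(\left(- \frac{1}{5}\right) \left(-3\right) - \frac{2}{5}\right) + 1} = \frac{1}{40 \left(\frac{3}{5} - \frac{2}{5}\right) + 1} = \frac{1}{40 \cdot \frac{1}{5} + 1} = \frac{1}{8 + 1} = \frac{1}{9}$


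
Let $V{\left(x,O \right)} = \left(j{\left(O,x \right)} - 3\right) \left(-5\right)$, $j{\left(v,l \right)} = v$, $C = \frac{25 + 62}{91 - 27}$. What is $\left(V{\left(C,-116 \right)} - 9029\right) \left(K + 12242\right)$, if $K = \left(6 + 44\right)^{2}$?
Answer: $-124334028$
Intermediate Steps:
$C = \frac{87}{64} \approx 1.3594$
$K = 2500$ ($K = 50^{2} = 2500$)
$V{\left(x,O \right)} = 15 - 5 O$ ($V{\left(x,O \right)} = \left(O - 3\right) \left(-5\right) = \left(-3 + O\right) \left(-5\right) = 15 - 5 O$)
$\left(V{\left(C,-116 \right)} - 9029\right) \left(K + 12242\right) = \left(\left(15 - -580\right) - 9029\right) \left(2500 + 12242\right) = \left(\left(15 + 580\right) - 9029\right) 14742 = \left(595 - 9029\right) 14742 = \left(-8434\right) 14742 = -124334028$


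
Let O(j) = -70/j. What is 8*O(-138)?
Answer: 280/69 ≈ 4.0580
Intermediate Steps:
8*O(-138) = 8*(-70/(-138)) = 8*(-70*(-1/138)) = 8*(35/69) = 280/69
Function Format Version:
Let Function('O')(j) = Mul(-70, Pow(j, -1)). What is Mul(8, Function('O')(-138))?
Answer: Rational(280, 69) ≈ 4.0580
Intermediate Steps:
Mul(8, Function('O')(-138)) = Mul(8, Mul(-70, Pow(-138, -1))) = Mul(8, Mul(-70, Rational(-1, 138))) = Mul(8, Rational(35, 69)) = Rational(280, 69)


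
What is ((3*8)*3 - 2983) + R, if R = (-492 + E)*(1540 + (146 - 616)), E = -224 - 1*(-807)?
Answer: 94459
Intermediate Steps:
E = 583 (E = -224 + 807 = 583)
R = 97370 (R = (-492 + 583)*(1540 + (146 - 616)) = 91*(1540 - 470) = 91*1070 = 97370)
((3*8)*3 - 2983) + R = ((3*8)*3 - 2983) + 97370 = (24*3 - 2983) + 97370 = (72 - 2983) + 97370 = -2911 + 97370 = 94459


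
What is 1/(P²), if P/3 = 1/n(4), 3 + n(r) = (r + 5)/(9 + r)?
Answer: 100/169 ≈ 0.59172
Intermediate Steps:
n(r) = -3 + (5 + r)/(9 + r) (n(r) = -3 + (r + 5)/(9 + r) = -3 + (5 + r)/(9 + r))
P = -13/10 (P = 3/((2*(-11 - 1*4)/(9 + 4))) = 3/((2*(-11 - 4)/13)) = 3/((2*(1/13)*(-15))) = 3/(-30/13) = 3*(-13/30) = -13/10 ≈ -1.3000)
1/(P²) = 1/((-13/10)²) = 1/(169/100) = 100/169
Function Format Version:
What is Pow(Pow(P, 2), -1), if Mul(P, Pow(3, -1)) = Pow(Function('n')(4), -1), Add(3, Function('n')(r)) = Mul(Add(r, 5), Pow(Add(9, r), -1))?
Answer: Rational(100, 169) ≈ 0.59172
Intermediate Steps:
Function('n')(r) = Add(-3, Mul(Pow(Add(9, r), -1), Add(5, r))) (Function('n')(r) = Add(-3, Mul(Add(r, 5), Pow(Add(9, r), -1))) = Add(-3, Mul(Add(5, r), Pow(Add(9, r), -1))) = Add(-3, Mul(Pow(Add(9, r), -1), Add(5, r))))
P = Rational(-13, 10) (P = Mul(3, Pow(Mul(2, Pow(Add(9, 4), -1), Add(-11, Mul(-1, 4))), -1)) = Mul(3, Pow(Mul(2, Pow(13, -1), Add(-11, -4)), -1)) = Mul(3, Pow(Mul(2, Rational(1, 13), -15), -1)) = Mul(3, Pow(Rational(-30, 13), -1)) = Mul(3, Rational(-13, 30)) = Rational(-13, 10) ≈ -1.3000)
Pow(Pow(P, 2), -1) = Pow(Pow(Rational(-13, 10), 2), -1) = Pow(Rational(169, 100), -1) = Rational(100, 169)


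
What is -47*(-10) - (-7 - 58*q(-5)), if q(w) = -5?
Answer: 187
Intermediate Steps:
-47*(-10) - (-7 - 58*q(-5)) = -47*(-10) - (-7 - 58*(-5)) = 470 - (-7 + 290) = 470 - 1*283 = 470 - 283 = 187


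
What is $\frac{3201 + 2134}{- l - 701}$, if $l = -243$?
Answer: $- \frac{5335}{458} \approx -11.648$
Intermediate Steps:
$\frac{3201 + 2134}{- l - 701} = \frac{3201 + 2134}{\left(-1\right) \left(-243\right) - 701} = \frac{5335}{243 - 701} = \frac{5335}{-458} = 5335 \left(- \frac{1}{458}\right) = - \frac{5335}{458}$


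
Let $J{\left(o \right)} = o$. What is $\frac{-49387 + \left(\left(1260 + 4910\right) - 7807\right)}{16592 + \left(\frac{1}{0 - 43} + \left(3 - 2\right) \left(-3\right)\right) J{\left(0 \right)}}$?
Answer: $- \frac{3189}{1037} \approx -3.0752$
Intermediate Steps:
$\frac{-49387 + \left(\left(1260 + 4910\right) - 7807\right)}{16592 + \left(\frac{1}{0 - 43} + \left(3 - 2\right) \left(-3\right)\right) J{\left(0 \right)}} = \frac{-49387 + \left(\left(1260 + 4910\right) - 7807\right)}{16592 + \left(\frac{1}{0 - 43} + \left(3 - 2\right) \left(-3\right)\right) 0} = \frac{-49387 + \left(6170 - 7807\right)}{16592 + \left(\frac{1}{-43} + 1 \left(-3\right)\right) 0} = \frac{-49387 - 1637}{16592 + \left(- \frac{1}{43} - 3\right) 0} = - \frac{51024}{16592 - 0} = - \frac{51024}{16592 + 0} = - \frac{51024}{16592} = \left(-51024\right) \frac{1}{16592} = - \frac{3189}{1037}$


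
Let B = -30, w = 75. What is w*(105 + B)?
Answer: 5625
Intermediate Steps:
w*(105 + B) = 75*(105 - 30) = 75*75 = 5625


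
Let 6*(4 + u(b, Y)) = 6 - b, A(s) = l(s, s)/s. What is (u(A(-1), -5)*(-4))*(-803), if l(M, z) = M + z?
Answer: -32120/3 ≈ -10707.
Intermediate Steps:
A(s) = 2 (A(s) = (s + s)/s = (2*s)/s = 2)
u(b, Y) = -3 - b/6 (u(b, Y) = -4 + (6 - b)/6 = -4 + (1 - b/6) = -3 - b/6)
(u(A(-1), -5)*(-4))*(-803) = ((-3 - ⅙*2)*(-4))*(-803) = ((-3 - ⅓)*(-4))*(-803) = -10/3*(-4)*(-803) = (40/3)*(-803) = -32120/3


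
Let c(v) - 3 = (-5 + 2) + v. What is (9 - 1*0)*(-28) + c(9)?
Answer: -243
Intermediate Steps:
c(v) = v (c(v) = 3 + ((-5 + 2) + v) = 3 + (-3 + v) = v)
(9 - 1*0)*(-28) + c(9) = (9 - 1*0)*(-28) + 9 = (9 + 0)*(-28) + 9 = 9*(-28) + 9 = -252 + 9 = -243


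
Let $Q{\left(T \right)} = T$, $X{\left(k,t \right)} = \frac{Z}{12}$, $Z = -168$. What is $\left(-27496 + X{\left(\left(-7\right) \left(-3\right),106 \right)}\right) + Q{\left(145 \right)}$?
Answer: $-27365$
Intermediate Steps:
$X{\left(k,t \right)} = -14$ ($X{\left(k,t \right)} = - \frac{168}{12} = \left(-168\right) \frac{1}{12} = -14$)
$\left(-27496 + X{\left(\left(-7\right) \left(-3\right),106 \right)}\right) + Q{\left(145 \right)} = \left(-27496 - 14\right) + 145 = -27510 + 145 = -27365$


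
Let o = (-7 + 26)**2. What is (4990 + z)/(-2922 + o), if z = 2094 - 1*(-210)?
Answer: -7294/2561 ≈ -2.8481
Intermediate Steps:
o = 361 (o = 19**2 = 361)
z = 2304 (z = 2094 + 210 = 2304)
(4990 + z)/(-2922 + o) = (4990 + 2304)/(-2922 + 361) = 7294/(-2561) = 7294*(-1/2561) = -7294/2561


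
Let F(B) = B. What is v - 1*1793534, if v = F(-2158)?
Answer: -1795692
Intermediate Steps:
v = -2158
v - 1*1793534 = -2158 - 1*1793534 = -2158 - 1793534 = -1795692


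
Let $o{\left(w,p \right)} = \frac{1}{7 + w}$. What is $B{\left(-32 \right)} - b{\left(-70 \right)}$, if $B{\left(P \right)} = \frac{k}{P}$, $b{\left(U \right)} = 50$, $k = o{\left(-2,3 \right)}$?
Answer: $- \frac{8001}{160} \approx -50.006$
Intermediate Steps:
$k = \frac{1}{5}$ ($k = \frac{1}{7 - 2} = \frac{1}{5} \approx 0.2$)
$B{\left(P \right)} = \frac{1}{5 P}$
$B{\left(-32 \right)} - b{\left(-70 \right)} = \frac{1}{5 \left(-32\right)} - 50 = \frac{1}{5} \left(- \frac{1}{32}\right) - 50 = - \frac{1}{160} - 50 = - \frac{8001}{160}$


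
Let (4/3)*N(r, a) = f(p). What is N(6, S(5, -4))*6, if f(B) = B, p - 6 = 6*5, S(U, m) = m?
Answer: 162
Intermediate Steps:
p = 36 (p = 6 + 6*5 = 6 + 30 = 36)
N(r, a) = 27 (N(r, a) = (3/4)*36 = 27)
N(6, S(5, -4))*6 = 27*6 = 162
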